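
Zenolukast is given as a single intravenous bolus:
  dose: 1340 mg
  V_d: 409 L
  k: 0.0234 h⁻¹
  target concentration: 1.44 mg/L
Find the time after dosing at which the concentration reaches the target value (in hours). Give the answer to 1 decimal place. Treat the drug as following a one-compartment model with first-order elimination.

C₀ = Dose / Vd = 1340 / 409 = 3.276 mg/L
t = ln(C₀ / C) / k = ln(3.276 / 1.44) / 0.02340
  = ln(2.275) / 0.02340 = 0.8220 / 0.02340 = 35.13 h

35.1 h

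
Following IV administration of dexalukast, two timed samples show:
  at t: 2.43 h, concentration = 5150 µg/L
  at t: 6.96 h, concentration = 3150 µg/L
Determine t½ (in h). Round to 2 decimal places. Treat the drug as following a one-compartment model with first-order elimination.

k = ln(C₁/C₂) / (t₂ − t₁) = ln(5150/3150) / (6.96 − 2.43)
  = 0.4916 / 4.530 = 0.1085 h⁻¹
t½ = ln2 / k = 0.693147 / 0.1085 = 6.388 h

6.39 h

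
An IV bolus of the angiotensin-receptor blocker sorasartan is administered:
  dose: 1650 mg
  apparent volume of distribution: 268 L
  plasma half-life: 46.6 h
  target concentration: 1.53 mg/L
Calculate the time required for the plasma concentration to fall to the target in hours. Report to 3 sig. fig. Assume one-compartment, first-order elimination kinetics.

93.6 h

C₀ = Dose / Vd = 1650 / 268 = 6.157 mg/L
k = ln2 / t½ = 0.693147 / 46.6 = 0.01487 h⁻¹
t = ln(C₀ / C) / k = ln(6.157 / 1.53) / 0.01487
  = ln(4.024) / 0.01487 = 1.392 / 0.01487 = 93.61 h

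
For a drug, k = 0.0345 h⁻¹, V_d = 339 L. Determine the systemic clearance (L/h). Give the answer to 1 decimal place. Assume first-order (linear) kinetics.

11.7 L/h

CL = k × Vd = 0.0345 × 339 = 11.70 L/h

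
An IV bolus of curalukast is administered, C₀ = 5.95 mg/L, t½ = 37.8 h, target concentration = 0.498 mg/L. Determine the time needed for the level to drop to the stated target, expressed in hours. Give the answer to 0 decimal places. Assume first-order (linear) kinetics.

k = ln2 / t½ = 0.693147 / 37.8 = 0.01834 h⁻¹
t = ln(C₀ / C) / k = ln(5.950 / 0.498) / 0.01834
  = ln(11.95) / 0.01834 = 2.481 / 0.01834 = 135.3 h

135 h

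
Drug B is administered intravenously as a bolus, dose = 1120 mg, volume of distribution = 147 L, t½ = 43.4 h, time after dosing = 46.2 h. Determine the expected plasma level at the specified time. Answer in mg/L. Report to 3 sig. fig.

3.64 mg/L

C₀ = Dose / Vd = 1120 / 147 = 7.619 mg/L
k = ln2 / t½ = 0.693147 / 43.4 = 0.01597 h⁻¹
C = C₀ · e^(−k·t) = 7.619 × e^(−0.01597 × 46.2)
  = 7.619 × 0.4782 = 3.643 mg/L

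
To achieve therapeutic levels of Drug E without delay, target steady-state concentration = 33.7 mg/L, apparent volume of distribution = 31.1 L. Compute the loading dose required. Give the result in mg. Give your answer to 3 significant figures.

1050 mg

LD = Css × Vd = 33.7 × 31.1 = 1048 mg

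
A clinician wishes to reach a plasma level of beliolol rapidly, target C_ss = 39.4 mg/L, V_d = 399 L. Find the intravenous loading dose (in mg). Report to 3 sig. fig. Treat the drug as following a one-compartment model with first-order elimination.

15700 mg

LD = Css × Vd = 39.4 × 399 = 15720 mg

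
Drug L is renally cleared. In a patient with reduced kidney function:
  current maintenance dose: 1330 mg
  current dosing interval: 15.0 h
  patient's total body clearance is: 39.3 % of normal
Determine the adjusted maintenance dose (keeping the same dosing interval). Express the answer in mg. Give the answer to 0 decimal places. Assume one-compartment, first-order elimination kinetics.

523 mg

To keep the same average steady-state level, dosing rate must scale with clearance.
CL ratio = 39.3 / 100 = 0.3930
New dose (same interval) = 1330 × 0.3930 = 522.7 mg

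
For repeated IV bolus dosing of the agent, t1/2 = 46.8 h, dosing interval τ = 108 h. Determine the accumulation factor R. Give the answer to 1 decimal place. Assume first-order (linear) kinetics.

1.3

k = ln2 / t½ = 0.693147 / 46.8 = 0.01481 h⁻¹
e^(−kτ) = e^(−0.01481 × 108) = 0.2020
Accumulation ratio R = 1 / (1 − e^(−kτ)) = 1 / (1 − 0.2020) = 1.253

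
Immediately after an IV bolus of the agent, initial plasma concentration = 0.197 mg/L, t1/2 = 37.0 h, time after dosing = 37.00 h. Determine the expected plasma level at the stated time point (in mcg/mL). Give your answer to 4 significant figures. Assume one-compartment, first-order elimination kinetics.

0.09850 mcg/mL

k = ln2 / t½ = 0.693147 / 37.0 = 0.01873 h⁻¹
t / t½ = 37.00 / 37.0 = 1 half-lives
C = C₀ × (1/2)^1 = 0.1970 × 0.5000 = 0.09850 mg/L
(0.09850 mg/L = 0.09850 mcg/mL)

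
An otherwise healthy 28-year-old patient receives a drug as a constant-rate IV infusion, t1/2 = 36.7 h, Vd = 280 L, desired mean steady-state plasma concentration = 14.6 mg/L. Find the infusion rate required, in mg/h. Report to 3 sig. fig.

k = ln2 / t½ = 0.693147 / 36.7 = 0.01889 h⁻¹
CL = k × Vd = 0.01889 × 280 = 5.289 L/h
At steady state, infusion rate R₀ = Css × CL = 14.6 × 5.289 = 77.22 mg/h

77.2 mg/h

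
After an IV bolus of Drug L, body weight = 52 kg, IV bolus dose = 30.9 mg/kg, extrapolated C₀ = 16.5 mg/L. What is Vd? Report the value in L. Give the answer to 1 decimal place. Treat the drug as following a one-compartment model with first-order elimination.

97.4 L

Dose = 30.9 × 52 = 1607 mg
Vd = Dose / C₀ = 1607 / 16.5 = 97.39 L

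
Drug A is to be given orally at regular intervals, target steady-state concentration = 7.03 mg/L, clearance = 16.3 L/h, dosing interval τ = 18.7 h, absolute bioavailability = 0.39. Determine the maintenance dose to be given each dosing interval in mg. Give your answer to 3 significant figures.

At steady state, F × (Dose/τ) = Css × CL.
Dose = Css × CL × τ / F = 7.03 × 16.30 × 18.7 / 0.39 = 5494 mg

5490 mg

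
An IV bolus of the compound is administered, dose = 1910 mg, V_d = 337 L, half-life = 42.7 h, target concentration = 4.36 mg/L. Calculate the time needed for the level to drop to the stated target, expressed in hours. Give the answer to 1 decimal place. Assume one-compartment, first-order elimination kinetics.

C₀ = Dose / Vd = 1910 / 337 = 5.668 mg/L
k = ln2 / t½ = 0.693147 / 42.7 = 0.01623 h⁻¹
t = ln(C₀ / C) / k = ln(5.668 / 4.36) / 0.01623
  = ln(1.300) / 0.01623 = 0.2624 / 0.01623 = 16.17 h

16.2 h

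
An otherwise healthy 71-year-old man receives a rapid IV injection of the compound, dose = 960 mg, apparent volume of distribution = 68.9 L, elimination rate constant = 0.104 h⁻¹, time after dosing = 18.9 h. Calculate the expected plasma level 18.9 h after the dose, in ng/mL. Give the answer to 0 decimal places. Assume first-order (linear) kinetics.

1952 ng/mL

C₀ = Dose / Vd = 960.0 / 68.9 = 13.93 mg/L
C = C₀ · e^(−k·t) = 13.93 × e^(−0.1040 × 18.9)
  = 13.93 × 0.1401 = 1.952 mg/L
Convert: 1.952 mg/L × 1000 = 1952 ng/mL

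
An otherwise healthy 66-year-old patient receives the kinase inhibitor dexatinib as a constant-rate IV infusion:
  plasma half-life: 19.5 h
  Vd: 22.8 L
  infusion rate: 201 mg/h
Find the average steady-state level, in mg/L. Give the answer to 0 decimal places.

248 mg/L

k = ln2 / t½ = 0.693147 / 19.5 = 0.03555 h⁻¹
CL = k × Vd = 0.03555 × 22.8 = 0.8105 L/h
At steady state Css = R₀ / CL = 201 / 0.8105 = 248.0 mg/L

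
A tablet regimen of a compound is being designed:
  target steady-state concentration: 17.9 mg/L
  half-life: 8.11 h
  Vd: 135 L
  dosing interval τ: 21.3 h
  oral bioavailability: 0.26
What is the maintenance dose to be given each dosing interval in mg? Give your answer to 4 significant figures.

k = ln2 / t½ = 0.693147 / 8.11 = 0.08547 h⁻¹
CL = k × Vd = 0.08547 × 135 = 11.54 L/h
At steady state, F × (Dose/τ) = Css × CL.
Dose = Css × CL × τ / F = 17.9 × 11.54 × 21.3 / 0.26 = 16920 mg

16920 mg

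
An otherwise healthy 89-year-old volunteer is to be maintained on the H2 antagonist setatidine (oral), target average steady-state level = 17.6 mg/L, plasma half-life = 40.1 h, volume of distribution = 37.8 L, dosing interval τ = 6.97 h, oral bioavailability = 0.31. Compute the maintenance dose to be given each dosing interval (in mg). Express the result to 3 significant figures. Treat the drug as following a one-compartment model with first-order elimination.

259 mg

k = ln2 / t½ = 0.693147 / 40.1 = 0.01729 h⁻¹
CL = k × Vd = 0.01729 × 37.8 = 0.6536 L/h
At steady state, F × (Dose/τ) = Css × CL.
Dose = Css × CL × τ / F = 17.6 × 0.6536 × 6.97 / 0.31 = 258.6 mg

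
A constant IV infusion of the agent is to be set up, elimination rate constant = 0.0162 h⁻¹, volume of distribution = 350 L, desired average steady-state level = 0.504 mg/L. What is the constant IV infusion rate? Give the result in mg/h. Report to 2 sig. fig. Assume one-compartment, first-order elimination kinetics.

2.9 mg/h

CL = k × Vd = 0.01620 × 350 = 5.670 L/h
At steady state, infusion rate R₀ = Css × CL = 0.504 × 5.670 = 2.858 mg/h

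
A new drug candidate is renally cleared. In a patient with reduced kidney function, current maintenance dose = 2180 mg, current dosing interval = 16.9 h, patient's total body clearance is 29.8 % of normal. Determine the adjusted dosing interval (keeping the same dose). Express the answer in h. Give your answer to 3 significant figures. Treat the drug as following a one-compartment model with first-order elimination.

To keep the same average steady-state level, dosing rate must scale with clearance.
CL ratio = 29.8 / 100 = 0.2980
New interval (same dose) = 16.9 / 0.2980 = 56.71 h

56.7 h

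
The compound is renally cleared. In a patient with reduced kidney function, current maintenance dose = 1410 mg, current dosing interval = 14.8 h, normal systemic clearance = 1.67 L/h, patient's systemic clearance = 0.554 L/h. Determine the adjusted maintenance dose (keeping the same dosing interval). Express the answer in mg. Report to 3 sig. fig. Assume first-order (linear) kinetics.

To keep the same average steady-state level, dosing rate must scale with clearance.
CL ratio = 0.554 / 1.67 = 0.3317
New dose (same interval) = 1410 × 0.3317 = 467.7 mg

468 mg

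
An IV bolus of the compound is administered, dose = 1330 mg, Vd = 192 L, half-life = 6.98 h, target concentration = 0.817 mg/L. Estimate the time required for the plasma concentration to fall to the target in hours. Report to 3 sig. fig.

21.5 h

C₀ = Dose / Vd = 1330 / 192 = 6.927 mg/L
k = ln2 / t½ = 0.693147 / 6.98 = 0.09930 h⁻¹
t = ln(C₀ / C) / k = ln(6.927 / 0.817) / 0.09930
  = ln(8.479) / 0.09930 = 2.138 / 0.09930 = 21.53 h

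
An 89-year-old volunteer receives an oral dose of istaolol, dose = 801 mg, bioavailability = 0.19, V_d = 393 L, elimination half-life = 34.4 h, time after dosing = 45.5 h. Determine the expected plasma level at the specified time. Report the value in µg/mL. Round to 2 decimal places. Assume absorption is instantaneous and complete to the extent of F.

Amount reaching circulation = F × Dose = 0.19 × 801.0 = 152.2 mg
C₀ = F·Dose / Vd = 152.2 / 393 = 0.3873 mg/L
k = ln2 / t½ = 0.693147 / 34.4 = 0.02015 h⁻¹
C = C₀ · e^(−k·t) = 0.3873 × e^(−0.02015 × 45.5)
  = 0.3873 × 0.3998 = 0.1548 mg/L
(0.1548 mg/L = 0.1548 µg/mL)

0.15 µg/mL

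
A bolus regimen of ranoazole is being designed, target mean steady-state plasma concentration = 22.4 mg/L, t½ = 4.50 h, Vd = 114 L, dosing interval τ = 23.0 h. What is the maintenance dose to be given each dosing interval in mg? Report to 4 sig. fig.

k = ln2 / t½ = 0.693147 / 4.50 = 0.1540 h⁻¹
CL = k × Vd = 0.1540 × 114 = 17.56 L/h
At steady state, Dose/τ = Css × CL.
Dose = Css × CL × τ = 22.4 × 17.56 × 23.0 = 9047 mg

9047 mg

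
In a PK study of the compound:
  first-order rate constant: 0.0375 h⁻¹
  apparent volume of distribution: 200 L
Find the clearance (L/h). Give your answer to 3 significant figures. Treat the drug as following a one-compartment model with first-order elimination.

CL = k × Vd = 0.0375 × 200 = 7.500 L/h

7.50 L/h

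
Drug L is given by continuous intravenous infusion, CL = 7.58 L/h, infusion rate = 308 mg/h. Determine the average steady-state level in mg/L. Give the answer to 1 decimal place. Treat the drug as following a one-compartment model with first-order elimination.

40.6 mg/L

At steady state Css = R₀ / CL = 308 / 7.580 = 40.63 mg/L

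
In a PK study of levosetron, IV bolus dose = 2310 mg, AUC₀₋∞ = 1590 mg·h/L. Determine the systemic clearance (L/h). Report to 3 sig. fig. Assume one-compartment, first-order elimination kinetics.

CL = Dose / AUC = 2310 / 1590 = 1.453 L/h

1.45 L/h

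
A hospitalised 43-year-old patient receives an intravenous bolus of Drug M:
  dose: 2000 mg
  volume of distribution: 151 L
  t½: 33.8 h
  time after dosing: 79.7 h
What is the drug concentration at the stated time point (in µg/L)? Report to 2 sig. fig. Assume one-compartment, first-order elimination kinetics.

C₀ = Dose / Vd = 2000 / 151 = 13.25 mg/L
k = ln2 / t½ = 0.693147 / 33.8 = 0.02051 h⁻¹
C = C₀ · e^(−k·t) = 13.25 × e^(−0.02051 × 79.7)
  = 13.25 × 0.1950 = 2.584 mg/L
Convert: 2.584 mg/L × 1000 = 2584 µg/L

2600 µg/L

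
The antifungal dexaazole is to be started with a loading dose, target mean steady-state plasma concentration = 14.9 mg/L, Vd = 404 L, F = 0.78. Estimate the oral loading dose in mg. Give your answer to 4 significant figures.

LD = Css × Vd / F = 14.9 × 404 / 0.78 = 7717 mg

7717 mg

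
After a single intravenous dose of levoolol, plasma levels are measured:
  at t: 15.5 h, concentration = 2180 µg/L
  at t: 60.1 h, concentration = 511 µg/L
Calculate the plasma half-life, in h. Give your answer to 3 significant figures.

21.3 h

k = ln(C₁/C₂) / (t₂ − t₁) = ln(2180/511) / (60.1 − 15.5)
  = 1.451 / 44.60 = 0.03253 h⁻¹
t½ = ln2 / k = 0.693147 / 0.03253 = 21.31 h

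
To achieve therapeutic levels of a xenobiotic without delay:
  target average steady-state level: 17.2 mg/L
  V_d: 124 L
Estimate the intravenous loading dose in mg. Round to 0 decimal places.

2133 mg

LD = Css × Vd = 17.2 × 124 = 2133 mg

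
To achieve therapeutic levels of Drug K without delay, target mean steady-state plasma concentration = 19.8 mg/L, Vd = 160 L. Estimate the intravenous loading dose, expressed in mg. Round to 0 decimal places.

3168 mg

LD = Css × Vd = 19.8 × 160 = 3168 mg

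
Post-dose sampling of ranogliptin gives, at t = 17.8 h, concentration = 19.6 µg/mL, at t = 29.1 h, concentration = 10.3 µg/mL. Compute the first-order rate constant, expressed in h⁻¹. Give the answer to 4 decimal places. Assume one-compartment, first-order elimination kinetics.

k = ln(C₁/C₂) / (t₂ − t₁) = ln(19.6/10.3) / (29.1 − 17.8)
  = 0.6434 / 11.30 = 0.05694 h⁻¹

0.0569 h⁻¹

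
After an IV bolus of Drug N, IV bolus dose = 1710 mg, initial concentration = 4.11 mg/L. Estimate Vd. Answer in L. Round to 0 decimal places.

416 L

Vd = Dose / C₀ = 1710 / 4.11 = 416.1 L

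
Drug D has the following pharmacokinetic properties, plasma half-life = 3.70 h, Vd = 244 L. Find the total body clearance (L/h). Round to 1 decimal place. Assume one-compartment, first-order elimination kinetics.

k = ln2 / t½ = 0.693147 / 3.70 = 0.1873 h⁻¹
CL = k × Vd = 0.1873 × 244 = 45.70 L/h

45.7 L/h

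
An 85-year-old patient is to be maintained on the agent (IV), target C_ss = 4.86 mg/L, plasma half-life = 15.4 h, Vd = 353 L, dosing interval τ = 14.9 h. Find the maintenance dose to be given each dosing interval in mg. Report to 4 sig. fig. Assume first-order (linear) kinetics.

k = ln2 / t½ = 0.693147 / 15.4 = 0.04501 h⁻¹
CL = k × Vd = 0.04501 × 353 = 15.89 L/h
At steady state, Dose/τ = Css × CL.
Dose = Css × CL × τ = 4.86 × 15.89 × 14.9 = 1151 mg

1151 mg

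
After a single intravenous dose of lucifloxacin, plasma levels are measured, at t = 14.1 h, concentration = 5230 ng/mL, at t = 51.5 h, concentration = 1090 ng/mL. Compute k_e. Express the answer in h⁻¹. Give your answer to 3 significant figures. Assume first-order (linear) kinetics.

k = ln(C₁/C₂) / (t₂ − t₁) = ln(5230/1090) / (51.5 − 14.1)
  = 1.568 / 37.40 = 0.04193 h⁻¹

0.0419 h⁻¹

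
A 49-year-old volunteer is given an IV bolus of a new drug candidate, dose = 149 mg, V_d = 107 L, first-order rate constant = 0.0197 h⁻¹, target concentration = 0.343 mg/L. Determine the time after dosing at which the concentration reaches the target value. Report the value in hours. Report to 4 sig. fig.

C₀ = Dose / Vd = 149.0 / 107 = 1.393 mg/L
t = ln(C₀ / C) / k = ln(1.393 / 0.343) / 0.01970
  = ln(4.061) / 0.01970 = 1.401 / 0.01970 = 71.12 h

71.12 h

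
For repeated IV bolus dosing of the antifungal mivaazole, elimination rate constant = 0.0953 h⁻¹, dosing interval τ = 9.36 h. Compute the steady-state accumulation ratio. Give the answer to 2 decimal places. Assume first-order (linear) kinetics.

e^(−kτ) = e^(−0.09530 × 9.36) = 0.4098
Accumulation ratio R = 1 / (1 − e^(−kτ)) = 1 / (1 − 0.4098) = 1.694

1.69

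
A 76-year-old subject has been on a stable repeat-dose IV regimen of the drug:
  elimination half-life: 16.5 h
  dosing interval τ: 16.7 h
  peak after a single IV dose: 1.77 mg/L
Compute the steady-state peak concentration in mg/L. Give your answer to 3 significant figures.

3.51 mg/L

k = ln2 / t½ = 0.693147 / 16.5 = 0.04201 h⁻¹
e^(−kτ) = e^(−0.04201 × 16.7) = 0.4958
Accumulation ratio R = 1 / (1 − e^(−kτ)) = 1 / (1 − 0.4958) = 1.983
Steady-state peak = C₀ × R = 1.77 × 1.983 = 3.510 mg/L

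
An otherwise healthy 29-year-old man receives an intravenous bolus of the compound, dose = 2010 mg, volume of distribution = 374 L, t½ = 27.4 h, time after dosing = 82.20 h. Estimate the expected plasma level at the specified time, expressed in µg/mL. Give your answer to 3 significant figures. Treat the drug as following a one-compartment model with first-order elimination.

C₀ = Dose / Vd = 2010 / 374 = 5.374 mg/L
k = ln2 / t½ = 0.693147 / 27.4 = 0.02530 h⁻¹
t / t½ = 82.20 / 27.4 = 3 half-lives
C = C₀ × (1/2)^3 = 5.374 × 0.1250 = 0.6718 mg/L
(0.6718 mg/L = 0.6718 µg/mL)

0.672 µg/mL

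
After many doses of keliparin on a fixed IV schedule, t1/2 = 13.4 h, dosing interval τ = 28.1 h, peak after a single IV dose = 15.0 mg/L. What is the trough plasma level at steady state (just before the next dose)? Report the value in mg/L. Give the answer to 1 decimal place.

k = ln2 / t½ = 0.693147 / 13.4 = 0.05173 h⁻¹
e^(−kτ) = e^(−0.05173 × 28.1) = 0.2337
Accumulation ratio R = 1 / (1 − e^(−kτ)) = 1 / (1 − 0.2337) = 1.305
Steady-state trough = C₀ × R × e^(−kτ) = 15.0 × 1.305 × 0.2337 = 4.575 mg/L

4.6 mg/L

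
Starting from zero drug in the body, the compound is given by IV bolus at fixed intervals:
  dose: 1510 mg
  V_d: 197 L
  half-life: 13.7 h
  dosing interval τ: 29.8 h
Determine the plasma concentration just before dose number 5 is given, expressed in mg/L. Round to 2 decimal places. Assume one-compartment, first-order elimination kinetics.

2.17 mg/L

C₀ per dose = Dose / Vd = 1510 / 197 = 7.665 mg/L
k = ln2 / t½ = 0.693147 / 13.7 = 0.05059 h⁻¹
Fraction remaining after one interval: r = e^(−kτ) = e^(−0.05059 × 29.8) = 0.2214
Before dose 5, 4 doses have been given (aged 1τ, 2τ, 3τ, 4τ).
C_trough = C₀ × (r + r² + … + r^4) = C₀ × r(1−r^4)/(1−r)
        = 7.665 × 0.2214 × (1 − 0.002403) / (1 − 0.2214) = 2.174 mg/L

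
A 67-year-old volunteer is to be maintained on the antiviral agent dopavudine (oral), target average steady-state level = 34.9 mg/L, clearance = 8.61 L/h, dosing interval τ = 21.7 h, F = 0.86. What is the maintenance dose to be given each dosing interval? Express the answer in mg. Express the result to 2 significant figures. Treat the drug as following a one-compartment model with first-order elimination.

At steady state, F × (Dose/τ) = Css × CL.
Dose = Css × CL × τ / F = 34.9 × 8.610 × 21.7 / 0.86 = 7582 mg

7600 mg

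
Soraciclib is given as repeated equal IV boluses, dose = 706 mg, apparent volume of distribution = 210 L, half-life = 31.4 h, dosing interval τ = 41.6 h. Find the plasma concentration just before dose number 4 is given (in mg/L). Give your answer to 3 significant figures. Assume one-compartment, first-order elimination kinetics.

C₀ per dose = Dose / Vd = 706 / 210 = 3.362 mg/L
k = ln2 / t½ = 0.693147 / 31.4 = 0.02207 h⁻¹
Fraction remaining after one interval: r = e^(−kτ) = e^(−0.02207 × 41.6) = 0.3993
Before dose 4, 3 doses have been given (aged 1τ, 2τ, 3τ).
C_trough = C₀ × (r + r² + … + r^3) = C₀ × r(1−r^3)/(1−r)
        = 3.362 × 0.3993 × (1 − 0.06366) / (1 − 0.3993) = 2.093 mg/L

2.09 mg/L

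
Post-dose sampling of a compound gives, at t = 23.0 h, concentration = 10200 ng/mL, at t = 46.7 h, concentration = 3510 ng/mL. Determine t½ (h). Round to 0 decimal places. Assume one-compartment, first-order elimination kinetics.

15 h

k = ln(C₁/C₂) / (t₂ − t₁) = ln(10200/3510) / (46.7 − 23.0)
  = 1.067 / 23.70 = 0.04502 h⁻¹
t½ = ln2 / k = 0.693147 / 0.04502 = 15.40 h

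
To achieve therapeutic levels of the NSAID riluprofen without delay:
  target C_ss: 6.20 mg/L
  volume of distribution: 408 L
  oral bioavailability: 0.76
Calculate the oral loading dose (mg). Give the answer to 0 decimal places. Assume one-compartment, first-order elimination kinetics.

LD = Css × Vd / F = 6.20 × 408 / 0.76 = 3328 mg

3328 mg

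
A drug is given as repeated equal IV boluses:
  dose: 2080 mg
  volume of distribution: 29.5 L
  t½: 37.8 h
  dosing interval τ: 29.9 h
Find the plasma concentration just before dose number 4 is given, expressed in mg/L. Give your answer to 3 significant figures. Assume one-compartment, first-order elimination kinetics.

77.9 mg/L

C₀ per dose = Dose / Vd = 2080 / 29.5 = 70.51 mg/L
k = ln2 / t½ = 0.693147 / 37.8 = 0.01834 h⁻¹
Fraction remaining after one interval: r = e^(−kτ) = e^(−0.01834 × 29.9) = 0.5779
Before dose 4, 3 doses have been given (aged 1τ, 2τ, 3τ).
C_trough = C₀ × (r + r² + … + r^3) = C₀ × r(1−r^3)/(1−r)
        = 70.51 × 0.5779 × (1 − 0.1930) / (1 − 0.5779) = 77.90 mg/L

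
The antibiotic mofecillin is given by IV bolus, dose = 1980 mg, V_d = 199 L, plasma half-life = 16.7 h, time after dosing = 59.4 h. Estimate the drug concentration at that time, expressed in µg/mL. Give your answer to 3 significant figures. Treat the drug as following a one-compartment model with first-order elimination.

C₀ = Dose / Vd = 1980 / 199 = 9.950 mg/L
k = ln2 / t½ = 0.693147 / 16.7 = 0.04151 h⁻¹
C = C₀ · e^(−k·t) = 9.950 × e^(−0.04151 × 59.4)
  = 9.950 × 0.08495 = 0.8453 mg/L
(0.8453 mg/L = 0.8453 µg/mL)

0.845 µg/mL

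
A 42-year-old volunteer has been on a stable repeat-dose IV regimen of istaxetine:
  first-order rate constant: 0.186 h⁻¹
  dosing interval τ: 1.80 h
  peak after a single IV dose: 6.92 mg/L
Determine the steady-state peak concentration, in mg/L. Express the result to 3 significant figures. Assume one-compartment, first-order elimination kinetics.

24.3 mg/L

e^(−kτ) = e^(−0.1860 × 1.80) = 0.7155
Accumulation ratio R = 1 / (1 − e^(−kτ)) = 1 / (1 − 0.7155) = 3.515
Steady-state peak = C₀ × R = 6.92 × 3.515 = 24.32 mg/L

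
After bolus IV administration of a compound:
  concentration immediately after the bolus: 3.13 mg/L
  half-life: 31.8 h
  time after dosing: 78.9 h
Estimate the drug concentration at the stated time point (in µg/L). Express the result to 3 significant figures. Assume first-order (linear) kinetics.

561 µg/L

k = ln2 / t½ = 0.693147 / 31.8 = 0.02180 h⁻¹
C = C₀ · e^(−k·t) = 3.130 × e^(−0.02180 × 78.9)
  = 3.130 × 0.1791 = 0.5606 mg/L
Convert: 0.5606 mg/L × 1000 = 560.6 µg/L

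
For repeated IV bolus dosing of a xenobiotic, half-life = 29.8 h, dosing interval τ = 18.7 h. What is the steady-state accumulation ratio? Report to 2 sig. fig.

k = ln2 / t½ = 0.693147 / 29.8 = 0.02326 h⁻¹
e^(−kτ) = e^(−0.02326 × 18.7) = 0.6473
Accumulation ratio R = 1 / (1 − e^(−kτ)) = 1 / (1 − 0.6473) = 2.835

2.8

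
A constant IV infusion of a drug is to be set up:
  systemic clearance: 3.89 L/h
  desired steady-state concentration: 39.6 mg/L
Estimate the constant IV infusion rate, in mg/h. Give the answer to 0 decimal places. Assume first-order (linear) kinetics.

At steady state, infusion rate R₀ = Css × CL = 39.6 × 3.890 = 154.0 mg/h

154 mg/h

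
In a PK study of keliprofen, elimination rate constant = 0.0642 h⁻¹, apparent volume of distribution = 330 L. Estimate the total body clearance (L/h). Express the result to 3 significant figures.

CL = k × Vd = 0.0642 × 330 = 21.19 L/h

21.2 L/h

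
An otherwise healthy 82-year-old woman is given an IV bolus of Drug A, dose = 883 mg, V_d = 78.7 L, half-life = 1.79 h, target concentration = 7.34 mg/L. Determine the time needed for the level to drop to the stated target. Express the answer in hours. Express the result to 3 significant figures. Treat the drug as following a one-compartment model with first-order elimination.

C₀ = Dose / Vd = 883.0 / 78.7 = 11.22 mg/L
k = ln2 / t½ = 0.693147 / 1.79 = 0.3872 h⁻¹
t = ln(C₀ / C) / k = ln(11.22 / 7.34) / 0.3872
  = ln(1.529) / 0.3872 = 0.4246 / 0.3872 = 1.097 h

1.10 h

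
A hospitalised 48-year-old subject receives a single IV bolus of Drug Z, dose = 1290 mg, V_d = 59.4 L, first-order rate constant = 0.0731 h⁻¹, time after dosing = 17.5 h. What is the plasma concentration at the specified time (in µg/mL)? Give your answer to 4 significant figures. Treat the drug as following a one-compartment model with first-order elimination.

C₀ = Dose / Vd = 1290 / 59.4 = 21.72 mg/L
C = C₀ · e^(−k·t) = 21.72 × e^(−0.07310 × 17.5)
  = 21.72 × 0.2782 = 6.043 mg/L
(6.043 mg/L = 6.043 µg/mL)

6.043 µg/mL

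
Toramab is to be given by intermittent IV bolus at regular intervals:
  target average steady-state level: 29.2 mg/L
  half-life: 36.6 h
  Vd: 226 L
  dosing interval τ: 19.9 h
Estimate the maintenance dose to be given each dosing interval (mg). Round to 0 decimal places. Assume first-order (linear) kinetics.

2487 mg

k = ln2 / t½ = 0.693147 / 36.6 = 0.01894 h⁻¹
CL = k × Vd = 0.01894 × 226 = 4.280 L/h
At steady state, Dose/τ = Css × CL.
Dose = Css × CL × τ = 29.2 × 4.280 × 19.9 = 2487 mg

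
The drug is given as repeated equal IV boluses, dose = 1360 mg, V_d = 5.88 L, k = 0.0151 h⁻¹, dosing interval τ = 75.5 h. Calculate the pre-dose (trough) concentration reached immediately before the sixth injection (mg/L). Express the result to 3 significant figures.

108 mg/L

C₀ per dose = Dose / Vd = 1360 / 5.88 = 231.3 mg/L
Fraction remaining after one interval: r = e^(−kτ) = e^(−0.01510 × 75.5) = 0.3198
Before dose 6, 5 doses have been given (aged 1τ, 2τ, 3τ, 4τ, 5τ).
C_trough = C₀ × (r + r² + … + r^5) = C₀ × r(1−r^5)/(1−r)
        = 231.3 × 0.3198 × (1 − 0.003345) / (1 − 0.3198) = 108.4 mg/L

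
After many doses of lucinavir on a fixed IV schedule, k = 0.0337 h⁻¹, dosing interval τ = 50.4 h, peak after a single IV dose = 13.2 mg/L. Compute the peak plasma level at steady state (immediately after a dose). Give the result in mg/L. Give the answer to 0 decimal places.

16 mg/L

e^(−kτ) = e^(−0.03370 × 50.4) = 0.1830
Accumulation ratio R = 1 / (1 − e^(−kτ)) = 1 / (1 − 0.1830) = 1.224
Steady-state peak = C₀ × R = 13.2 × 1.224 = 16.16 mg/L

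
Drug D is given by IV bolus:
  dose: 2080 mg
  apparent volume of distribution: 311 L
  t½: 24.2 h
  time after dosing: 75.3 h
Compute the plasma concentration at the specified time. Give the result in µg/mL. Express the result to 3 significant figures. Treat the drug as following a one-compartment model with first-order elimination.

0.774 µg/mL

C₀ = Dose / Vd = 2080 / 311 = 6.688 mg/L
k = ln2 / t½ = 0.693147 / 24.2 = 0.02864 h⁻¹
C = C₀ · e^(−k·t) = 6.688 × e^(−0.02864 × 75.3)
  = 6.688 × 0.1157 = 0.7738 mg/L
(0.7738 mg/L = 0.7738 µg/mL)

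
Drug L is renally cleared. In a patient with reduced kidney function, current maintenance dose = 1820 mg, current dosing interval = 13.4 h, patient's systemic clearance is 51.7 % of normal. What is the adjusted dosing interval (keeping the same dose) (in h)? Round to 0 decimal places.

26 h

To keep the same average steady-state level, dosing rate must scale with clearance.
CL ratio = 51.7 / 100 = 0.5170
New interval (same dose) = 13.4 / 0.5170 = 25.92 h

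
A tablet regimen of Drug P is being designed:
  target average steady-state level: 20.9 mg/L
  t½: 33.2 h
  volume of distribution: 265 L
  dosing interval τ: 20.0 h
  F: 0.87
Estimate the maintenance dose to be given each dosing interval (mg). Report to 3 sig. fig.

k = ln2 / t½ = 0.693147 / 33.2 = 0.02088 h⁻¹
CL = k × Vd = 0.02088 × 265 = 5.533 L/h
At steady state, F × (Dose/τ) = Css × CL.
Dose = Css × CL × τ / F = 20.9 × 5.533 × 20.0 / 0.87 = 2658 mg

2660 mg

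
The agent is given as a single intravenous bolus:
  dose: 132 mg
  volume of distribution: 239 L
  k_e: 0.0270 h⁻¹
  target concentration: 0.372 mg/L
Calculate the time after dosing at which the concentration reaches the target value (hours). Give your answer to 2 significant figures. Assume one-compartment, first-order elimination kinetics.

C₀ = Dose / Vd = 132.0 / 239 = 0.5523 mg/L
t = ln(C₀ / C) / k = ln(0.5523 / 0.372) / 0.02700
  = ln(1.485) / 0.02700 = 0.3954 / 0.02700 = 14.64 h

15 h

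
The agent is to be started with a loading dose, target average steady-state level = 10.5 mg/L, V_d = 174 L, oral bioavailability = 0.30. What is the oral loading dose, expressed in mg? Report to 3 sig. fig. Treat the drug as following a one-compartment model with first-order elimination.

LD = Css × Vd / F = 10.5 × 174 / 0.30 = 6090 mg

6090 mg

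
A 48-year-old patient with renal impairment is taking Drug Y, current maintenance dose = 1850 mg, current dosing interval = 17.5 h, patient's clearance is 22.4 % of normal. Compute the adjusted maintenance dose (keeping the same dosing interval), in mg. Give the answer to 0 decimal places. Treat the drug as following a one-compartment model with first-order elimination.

414 mg

To keep the same average steady-state level, dosing rate must scale with clearance.
CL ratio = 22.4 / 100 = 0.2240
New dose (same interval) = 1850 × 0.2240 = 414.4 mg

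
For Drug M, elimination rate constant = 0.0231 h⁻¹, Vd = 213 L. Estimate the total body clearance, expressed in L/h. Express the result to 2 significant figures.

4.9 L/h

CL = k × Vd = 0.0231 × 213 = 4.920 L/h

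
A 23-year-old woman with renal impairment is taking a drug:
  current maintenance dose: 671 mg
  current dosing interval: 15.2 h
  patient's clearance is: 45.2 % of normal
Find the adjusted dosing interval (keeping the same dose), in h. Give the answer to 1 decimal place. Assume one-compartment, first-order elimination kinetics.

33.6 h

To keep the same average steady-state level, dosing rate must scale with clearance.
CL ratio = 45.2 / 100 = 0.4520
New interval (same dose) = 15.2 / 0.4520 = 33.63 h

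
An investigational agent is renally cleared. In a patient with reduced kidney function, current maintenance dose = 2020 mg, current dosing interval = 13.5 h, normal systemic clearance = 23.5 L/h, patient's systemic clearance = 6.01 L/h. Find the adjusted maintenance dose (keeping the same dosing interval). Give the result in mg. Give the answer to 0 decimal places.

517 mg

To keep the same average steady-state level, dosing rate must scale with clearance.
CL ratio = 6.01 / 23.5 = 0.2557
New dose (same interval) = 2020 × 0.2557 = 516.5 mg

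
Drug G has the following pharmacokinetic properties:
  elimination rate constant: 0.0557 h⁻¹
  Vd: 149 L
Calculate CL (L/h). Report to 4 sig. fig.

8.299 L/h

CL = k × Vd = 0.0557 × 149 = 8.299 L/h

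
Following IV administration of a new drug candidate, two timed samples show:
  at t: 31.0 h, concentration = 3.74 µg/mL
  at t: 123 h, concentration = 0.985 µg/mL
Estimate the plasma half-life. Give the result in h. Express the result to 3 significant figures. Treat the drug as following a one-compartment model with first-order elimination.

47.8 h

k = ln(C₁/C₂) / (t₂ − t₁) = ln(3.74/0.985) / (123 − 31.0)
  = 1.334 / 92.00 = 0.01450 h⁻¹
t½ = ln2 / k = 0.693147 / 0.01450 = 47.80 h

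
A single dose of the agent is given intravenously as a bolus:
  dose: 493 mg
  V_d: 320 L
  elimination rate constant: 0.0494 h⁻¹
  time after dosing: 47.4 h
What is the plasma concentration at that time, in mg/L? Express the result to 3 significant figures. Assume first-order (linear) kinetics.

0.148 mg/L

C₀ = Dose / Vd = 493.0 / 320 = 1.541 mg/L
C = C₀ · e^(−k·t) = 1.541 × e^(−0.04940 × 47.4)
  = 1.541 × 0.09618 = 0.1482 mg/L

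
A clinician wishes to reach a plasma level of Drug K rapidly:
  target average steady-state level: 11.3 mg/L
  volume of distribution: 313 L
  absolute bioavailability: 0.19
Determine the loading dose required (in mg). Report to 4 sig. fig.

18620 mg

LD = Css × Vd / F = 11.3 × 313 / 0.19 = 18620 mg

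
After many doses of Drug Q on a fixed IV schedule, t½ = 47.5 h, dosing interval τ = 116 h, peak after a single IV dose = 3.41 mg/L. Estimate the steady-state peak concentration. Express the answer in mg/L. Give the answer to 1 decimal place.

k = ln2 / t½ = 0.693147 / 47.5 = 0.01459 h⁻¹
e^(−kτ) = e^(−0.01459 × 116) = 0.1841
Accumulation ratio R = 1 / (1 − e^(−kτ)) = 1 / (1 − 0.1841) = 1.226
Steady-state peak = C₀ × R = 3.41 × 1.226 = 4.181 mg/L

4.2 mg/L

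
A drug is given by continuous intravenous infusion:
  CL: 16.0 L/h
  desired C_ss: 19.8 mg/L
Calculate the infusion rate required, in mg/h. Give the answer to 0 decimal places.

317 mg/h

At steady state, infusion rate R₀ = Css × CL = 19.8 × 16.00 = 316.8 mg/h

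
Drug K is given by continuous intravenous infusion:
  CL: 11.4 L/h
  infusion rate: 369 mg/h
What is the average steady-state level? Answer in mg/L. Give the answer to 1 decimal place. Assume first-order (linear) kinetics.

32.4 mg/L

At steady state Css = R₀ / CL = 369 / 11.40 = 32.37 mg/L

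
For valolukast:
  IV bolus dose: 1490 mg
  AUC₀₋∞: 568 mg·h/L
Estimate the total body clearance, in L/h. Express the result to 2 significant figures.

2.6 L/h

CL = Dose / AUC = 1490 / 568 = 2.623 L/h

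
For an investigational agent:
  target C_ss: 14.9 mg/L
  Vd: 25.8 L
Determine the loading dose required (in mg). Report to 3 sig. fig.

LD = Css × Vd = 14.9 × 25.8 = 384.4 mg

384 mg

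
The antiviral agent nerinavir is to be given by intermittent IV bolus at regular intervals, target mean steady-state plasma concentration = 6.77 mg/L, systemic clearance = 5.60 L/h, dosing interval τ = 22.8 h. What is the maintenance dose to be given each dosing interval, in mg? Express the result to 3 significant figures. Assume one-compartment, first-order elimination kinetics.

864 mg

At steady state, Dose/τ = Css × CL.
Dose = Css × CL × τ = 6.77 × 5.600 × 22.8 = 864.4 mg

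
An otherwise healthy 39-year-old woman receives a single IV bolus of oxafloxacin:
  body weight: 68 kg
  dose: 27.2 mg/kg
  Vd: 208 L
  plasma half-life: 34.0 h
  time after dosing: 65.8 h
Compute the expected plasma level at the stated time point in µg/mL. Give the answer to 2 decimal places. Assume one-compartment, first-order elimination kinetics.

Total dose = 27.2 × 68 = 1850 mg
C₀ = Dose / Vd = 1850 / 208 = 8.894 mg/L
k = ln2 / t½ = 0.693147 / 34.0 = 0.02039 h⁻¹
C = C₀ · e^(−k·t) = 8.894 × e^(−0.02039 × 65.8)
  = 8.894 × 0.2614 = 2.325 mg/L
(2.325 mg/L = 2.325 µg/mL)

2.33 µg/mL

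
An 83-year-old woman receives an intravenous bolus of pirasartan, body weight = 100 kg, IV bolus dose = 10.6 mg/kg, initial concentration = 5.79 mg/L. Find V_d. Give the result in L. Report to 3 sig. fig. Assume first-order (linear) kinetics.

Dose = 10.6 × 100 = 1060 mg
Vd = Dose / C₀ = 1060 / 5.79 = 183.1 L

183 L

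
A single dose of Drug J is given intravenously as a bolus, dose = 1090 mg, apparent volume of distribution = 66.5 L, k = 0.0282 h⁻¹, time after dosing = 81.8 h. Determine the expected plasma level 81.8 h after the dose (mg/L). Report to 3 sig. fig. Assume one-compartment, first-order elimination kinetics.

C₀ = Dose / Vd = 1090 / 66.5 = 16.39 mg/L
C = C₀ · e^(−k·t) = 16.39 × e^(−0.02820 × 81.8)
  = 16.39 × 0.09958 = 1.632 mg/L

1.63 mg/L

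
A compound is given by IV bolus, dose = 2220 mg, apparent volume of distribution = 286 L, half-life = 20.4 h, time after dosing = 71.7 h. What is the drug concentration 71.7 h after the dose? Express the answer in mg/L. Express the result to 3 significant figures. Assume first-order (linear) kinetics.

C₀ = Dose / Vd = 2220 / 286 = 7.762 mg/L
k = ln2 / t½ = 0.693147 / 20.4 = 0.03398 h⁻¹
C = C₀ · e^(−k·t) = 7.762 × e^(−0.03398 × 71.7)
  = 7.762 × 0.08748 = 0.6790 mg/L

0.679 mg/L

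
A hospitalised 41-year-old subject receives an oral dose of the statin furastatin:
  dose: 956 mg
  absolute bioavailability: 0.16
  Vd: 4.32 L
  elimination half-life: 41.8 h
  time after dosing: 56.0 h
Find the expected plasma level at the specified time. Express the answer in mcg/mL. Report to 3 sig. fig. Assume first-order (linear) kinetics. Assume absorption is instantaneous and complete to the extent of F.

14.0 mcg/mL

Amount reaching circulation = F × Dose = 0.16 × 956.0 = 153.0 mg
C₀ = F·Dose / Vd = 153.0 / 4.32 = 35.42 mg/L
k = ln2 / t½ = 0.693147 / 41.8 = 0.01658 h⁻¹
C = C₀ · e^(−k·t) = 35.42 × e^(−0.01658 × 56.0)
  = 35.42 × 0.3952 = 14.00 mg/L
(14.00 mg/L = 14.00 mcg/mL)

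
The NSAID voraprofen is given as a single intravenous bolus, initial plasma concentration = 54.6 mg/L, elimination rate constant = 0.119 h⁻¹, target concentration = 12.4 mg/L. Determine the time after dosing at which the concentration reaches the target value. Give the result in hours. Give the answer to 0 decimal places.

t = ln(C₀ / C) / k = ln(54.60 / 12.4) / 0.1190
  = ln(4.403) / 0.1190 = 1.482 / 0.1190 = 12.45 h

12 h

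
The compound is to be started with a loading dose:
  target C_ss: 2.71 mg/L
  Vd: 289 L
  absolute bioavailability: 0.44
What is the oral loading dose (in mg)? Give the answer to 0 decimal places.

LD = Css × Vd / F = 2.71 × 289 / 0.44 = 1780 mg

1780 mg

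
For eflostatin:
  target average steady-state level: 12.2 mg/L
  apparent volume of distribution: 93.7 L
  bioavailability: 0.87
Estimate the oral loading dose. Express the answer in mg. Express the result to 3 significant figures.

1310 mg

LD = Css × Vd / F = 12.2 × 93.7 / 0.87 = 1314 mg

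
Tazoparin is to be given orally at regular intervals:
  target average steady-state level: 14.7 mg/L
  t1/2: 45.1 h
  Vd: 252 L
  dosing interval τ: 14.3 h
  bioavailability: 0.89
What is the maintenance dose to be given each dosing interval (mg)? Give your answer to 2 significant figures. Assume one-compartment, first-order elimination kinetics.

910 mg

k = ln2 / t½ = 0.693147 / 45.1 = 0.01537 h⁻¹
CL = k × Vd = 0.01537 × 252 = 3.873 L/h
At steady state, F × (Dose/τ) = Css × CL.
Dose = Css × CL × τ / F = 14.7 × 3.873 × 14.3 / 0.89 = 914.8 mg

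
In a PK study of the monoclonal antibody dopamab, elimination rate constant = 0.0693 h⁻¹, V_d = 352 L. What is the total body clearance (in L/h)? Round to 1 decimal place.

CL = k × Vd = 0.0693 × 352 = 24.39 L/h

24.4 L/h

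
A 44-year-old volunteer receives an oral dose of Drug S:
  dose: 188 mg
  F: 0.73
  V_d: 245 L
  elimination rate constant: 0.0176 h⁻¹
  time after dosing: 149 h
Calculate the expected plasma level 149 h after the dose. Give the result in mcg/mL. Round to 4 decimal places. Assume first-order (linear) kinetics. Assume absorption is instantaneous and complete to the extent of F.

Amount reaching circulation = F × Dose = 0.73 × 188.0 = 137.2 mg
C₀ = F·Dose / Vd = 137.2 / 245 = 0.5600 mg/L
C = C₀ · e^(−k·t) = 0.5600 × e^(−0.01760 × 149)
  = 0.5600 × 0.07263 = 0.04067 mg/L
(0.04067 mg/L = 0.04067 mcg/mL)

0.0407 mcg/mL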